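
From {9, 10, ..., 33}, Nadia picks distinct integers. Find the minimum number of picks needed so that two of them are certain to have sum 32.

Group the elements by complementary pair {x, 32−x}: {9,23}, {10,22}, {11,21}, …, giving 7 two-element pairs, the single value 16 (it cannot pair with itself since the integers are distinct), and 10 integers whose partner 32−x falls outside [9,33].
Treating each of those 18 groups as a pigeonhole, one can pick one integer per group — 18 integers — with no two summing to 32.
The 19th integer lands in an occupied pair, forcing a sum of 32.

19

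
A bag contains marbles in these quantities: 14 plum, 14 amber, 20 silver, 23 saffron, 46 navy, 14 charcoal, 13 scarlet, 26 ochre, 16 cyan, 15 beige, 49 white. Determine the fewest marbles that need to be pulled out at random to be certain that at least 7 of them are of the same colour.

67

Pigeonhole: the 11 colours are the holes; the marbles drawn are the pigeons.
To avoid 7 of any one colour, the worst case takes at most 6 of each colour.
That gives 6 + 6 + 6 + 6 + 6 + 6 + 6 + 6 + 6 + 6 + 6 = 66 marbles with no colour reaching 7.
The next marble forces some colour to 7, so 66 + 1 = 67.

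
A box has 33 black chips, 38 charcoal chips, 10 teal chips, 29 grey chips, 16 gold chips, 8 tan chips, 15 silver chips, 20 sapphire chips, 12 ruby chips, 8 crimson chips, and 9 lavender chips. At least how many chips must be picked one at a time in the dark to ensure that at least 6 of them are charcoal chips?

In the worst case for collecting charcoal chips, every non-charcoal chip comes out first.
There are 33 + 10 + 29 + 16 + 8 + 15 + 20 + 12 + 8 + 9 = 160 non-charcoal chips altogether.
After those, each further chip must be charcoal, so 160 + 6 = 166 draws guarantee 6 charcoal chips.

166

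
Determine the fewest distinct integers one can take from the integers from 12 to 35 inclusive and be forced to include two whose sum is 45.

A set avoiding the sum 45 can contain at most one of each pair {x, 45−x}, plus the 2 elements whose complement lies outside the range.
The integers 23, …, 35 (13 of them) are such a set: any two sum to at least 23+24 = 47 > 45.
Any 14th integer completes one of the 11 pairs, so 14 choices force a sum of 45.

14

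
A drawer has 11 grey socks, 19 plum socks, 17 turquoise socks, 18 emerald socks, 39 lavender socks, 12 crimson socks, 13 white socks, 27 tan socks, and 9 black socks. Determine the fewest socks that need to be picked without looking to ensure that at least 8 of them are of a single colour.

The 9 colours are the holes; the socks drawn are the pigeons.
To avoid 8 of any one colour, the worst case takes at most 7 of each colour.
That gives 7 + 7 + 7 + 7 + 7 + 7 + 7 + 7 + 7 = 63 socks with no colour reaching 8.
The next sock forces some colour to 8, so 63 + 1 = 64.

64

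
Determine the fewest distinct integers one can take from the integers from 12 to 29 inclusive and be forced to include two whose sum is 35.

13

A set avoiding the sum 35 can contain at most one of each pair {x, 35−x}, plus the 6 elements whose complement lies outside the range.
The integers 18, …, 29 (12 of them) are such a set: any two sum to at least 18+19 = 37 > 35.
Pigeonhole: any 13th integer completes one of the 6 pairs, so 13 choices force a sum of 35.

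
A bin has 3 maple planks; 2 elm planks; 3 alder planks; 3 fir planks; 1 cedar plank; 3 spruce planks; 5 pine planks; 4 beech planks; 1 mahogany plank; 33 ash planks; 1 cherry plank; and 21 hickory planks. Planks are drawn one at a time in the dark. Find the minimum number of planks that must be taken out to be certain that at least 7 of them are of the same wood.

By pigeonhole, the 12 woods are the holes; the planks drawn are the pigeons.
To avoid 7 of any one wood, the worst case takes at most 6 of each wood, or every plank of a wood that has fewer than 6.
That gives 3 + 2 + 3 + 3 + 1 + 3 + 5 + 4 + 1 + 6 + 1 + 6 = 38 planks with no wood reaching 7.
The next plank forces some wood to 7, so 38 + 1 = 39.

39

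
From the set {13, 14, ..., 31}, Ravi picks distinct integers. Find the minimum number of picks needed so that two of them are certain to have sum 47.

A set avoiding the sum 47 can contain at most one of each pair {x, 47−x}, plus the 3 elements whose complement lies outside the range.
The integers 13, …, 23 (11 of them) are such a set: any two sum to at least 13+14 = 27 and at most 22+23 = 45 < 47.
By the pigeonhole principle, any 12th integer completes one of the 8 pairs, so 12 choices force a sum of 47.

12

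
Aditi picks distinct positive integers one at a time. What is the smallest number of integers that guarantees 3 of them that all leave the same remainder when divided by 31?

The 31 residue classes mod 31 are the pigeonholes.
With 62 integers one could put 2 in each residue class and have no class reach 3.
The 63rd integer pushes some class to 3, so 31·2 + 1 = 63.

63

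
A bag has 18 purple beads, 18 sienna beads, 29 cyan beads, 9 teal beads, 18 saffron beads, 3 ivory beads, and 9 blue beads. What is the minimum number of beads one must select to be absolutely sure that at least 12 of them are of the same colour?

The 7 colours are the holes; the beads drawn are the pigeons.
To avoid 12 of any one colour, the worst case takes at most 11 of each colour, or every bead of a colour that has fewer than 11.
That gives 11 + 11 + 11 + 9 + 11 + 3 + 9 = 65 beads with no colour reaching 12.
The next bead forces some colour to 12, so 65 + 1 = 66.

66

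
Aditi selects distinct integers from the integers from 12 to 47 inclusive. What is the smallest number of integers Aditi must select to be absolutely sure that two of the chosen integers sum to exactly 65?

22

A set avoiding the sum 65 can contain at most one of each pair {x, 65−x}, plus the 6 elements whose complement lies outside the range.
The integers 12, …, 32 (21 of them) are such a set: any two sum to at least 12+13 = 25 and at most 31+32 = 63 < 65.
By the pigeonhole principle, any 22nd integer completes one of the 15 pairs, so 22 choices force a sum of 65.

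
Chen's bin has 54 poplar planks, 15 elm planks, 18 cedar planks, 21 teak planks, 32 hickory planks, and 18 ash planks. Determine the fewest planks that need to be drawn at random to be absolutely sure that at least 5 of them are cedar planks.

145

In the worst case for collecting cedar planks, every non-cedar plank comes out first.
There are 54 + 15 + 21 + 32 + 18 = 140 non-cedar planks altogether.
After those, each further plank must be cedar, so 140 + 5 = 145 draws guarantee 5 cedar planks.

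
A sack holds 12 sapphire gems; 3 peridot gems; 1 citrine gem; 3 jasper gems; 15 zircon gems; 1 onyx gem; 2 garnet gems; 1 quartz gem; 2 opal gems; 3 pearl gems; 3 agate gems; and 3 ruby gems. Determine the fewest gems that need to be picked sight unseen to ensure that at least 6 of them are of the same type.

Pigeonhole: put each drawn gem into a box by type. The largest draw with every box below 6 takes min(count, 5) from each type; types with fewer than 5 contribute all they have.
Σ min(cᵢ, 5) = 5 + 3 + 1 + 3 + 5 + 1 + 2 + 1 + 2 + 3 + 3 + 3 = 32.
Draw number 32 + 1 = 33 must push one box to 6.

33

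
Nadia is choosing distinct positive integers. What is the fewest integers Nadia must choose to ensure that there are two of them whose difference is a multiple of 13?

14

Integers whose pairwise differences are multiples of 13 are exactly those sharing a remainder mod 13. Pigeonhole: the 13 residue classes mod 13 are the pigeonholes.
With 13 integers one could put 1 in each residue class and have no class reach 2.
The 14th integer pushes some class to 2, so 13·1 + 1 = 14.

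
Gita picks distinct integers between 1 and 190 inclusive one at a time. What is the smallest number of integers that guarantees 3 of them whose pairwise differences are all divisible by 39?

79

Integers whose pairwise differences are multiples of 39 are exactly those sharing a remainder mod 39. The 39 residue classes mod 39 are the pigeonholes.
With 78 integers one could put 2 in each residue class and have no class reach 3.
The 79th integer pushes some class to 3, so 39·2 + 1 = 79.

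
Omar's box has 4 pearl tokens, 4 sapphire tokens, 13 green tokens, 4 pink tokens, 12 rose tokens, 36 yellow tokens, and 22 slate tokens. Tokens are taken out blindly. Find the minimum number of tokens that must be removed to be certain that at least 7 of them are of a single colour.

37

Pigeonhole: the 7 colours are the holes; the tokens drawn are the pigeons.
To avoid 7 of any one colour, the worst case takes at most 6 of each colour, or every token of a colour that has fewer than 6.
That gives 4 + 4 + 6 + 4 + 6 + 6 + 6 = 36 tokens with no colour reaching 7.
The next token forces some colour to 7, so 36 + 1 = 37.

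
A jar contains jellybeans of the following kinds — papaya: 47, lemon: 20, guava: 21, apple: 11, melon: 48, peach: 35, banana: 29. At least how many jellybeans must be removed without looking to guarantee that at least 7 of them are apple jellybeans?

207

In the worst case for collecting apple jellybeans, every non-apple jellybean comes out first.
There are 47 + 20 + 21 + 48 + 35 + 29 = 200 non-apple jellybeans altogether.
After those, each further jellybean must be apple, so 200 + 7 = 207 draws guarantee 7 apple jellybeans.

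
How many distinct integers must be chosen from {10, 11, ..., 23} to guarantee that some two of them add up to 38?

11

Group the elements by complementary pair {x, 38−x}: {15,23}, {16,22}, {17,21}, …, giving 4 two-element pairs; the single value 19 (it cannot pair with itself since the integers are distinct); and 5 integers whose partner 38−x falls outside [10,23].
By pigeonhole, treating each of those 10 groups as a pigeonhole, one can pick one integer per group — 10 integers — with no two summing to 38.
The 11th integer lands in an occupied pair, forcing a sum of 38.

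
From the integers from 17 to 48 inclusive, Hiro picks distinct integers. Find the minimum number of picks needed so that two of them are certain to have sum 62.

19

A set avoiding the sum 62 can contain at most one of each pair {x, 62−x}, plus the 4 elements whose complement lies outside the range or equal to its own complement.
The integers 31, …, 48 (18 of them) are such a set: any two sum to at least 31+32 = 63 > 62.
Any 19th integer completes one of the 14 pairs, so 19 choices force a sum of 62.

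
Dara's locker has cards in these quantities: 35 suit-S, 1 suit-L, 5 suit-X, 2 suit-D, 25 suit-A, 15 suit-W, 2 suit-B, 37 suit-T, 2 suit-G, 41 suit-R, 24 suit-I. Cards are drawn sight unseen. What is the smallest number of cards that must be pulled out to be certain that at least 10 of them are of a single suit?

Pigeonhole: the 11 suits are the holes; the cards drawn are the pigeons.
To avoid 10 of any one suit, the worst case takes at most 9 of each suit, or every card of a suit that has fewer than 9.
That gives 9 + 1 + 5 + 2 + 9 + 9 + 2 + 9 + 2 + 9 + 9 = 66 cards with no suit reaching 10.
The next card forces some suit to 10, so 66 + 1 = 67.

67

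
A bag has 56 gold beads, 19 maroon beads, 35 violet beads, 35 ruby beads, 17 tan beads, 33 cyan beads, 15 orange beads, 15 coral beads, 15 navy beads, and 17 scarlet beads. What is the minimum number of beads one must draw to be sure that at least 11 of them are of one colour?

An adversary could hand out at most 10 beads per colour: 10 + 10 + 10 + 10 + 10 + 10 + 10 + 10 + 10 + 10 = 100 beads and still no colour has 11.
Pigeonhole: one more bead lands in a colour already at 10, so 101 draws are enough and 100 are not.

101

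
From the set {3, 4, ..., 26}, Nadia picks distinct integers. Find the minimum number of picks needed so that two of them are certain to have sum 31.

14

A set avoiding the sum 31 can contain at most one of each pair {x, 31−x}, plus the 2 elements whose complement lies outside the range.
The integers 3, …, 15 (13 of them) are such a set: any two sum to at least 3+4 = 7 and at most 14+15 = 29 < 31.
Any 14th integer completes one of the 11 pairs, so 14 choices force a sum of 31.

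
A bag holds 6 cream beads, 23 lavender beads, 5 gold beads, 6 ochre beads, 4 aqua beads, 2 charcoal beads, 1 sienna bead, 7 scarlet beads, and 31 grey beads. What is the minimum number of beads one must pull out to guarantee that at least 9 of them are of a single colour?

48

Put each drawn bead into a box by colour. The largest draw with every box below 9 takes min(count, 8) from each colour; colours with fewer than 8 contribute all they have.
Σ min(cᵢ, 8) = 6 + 8 + 5 + 6 + 4 + 2 + 1 + 7 + 8 = 47.
Draw number 47 + 1 = 48 must push one box to 9.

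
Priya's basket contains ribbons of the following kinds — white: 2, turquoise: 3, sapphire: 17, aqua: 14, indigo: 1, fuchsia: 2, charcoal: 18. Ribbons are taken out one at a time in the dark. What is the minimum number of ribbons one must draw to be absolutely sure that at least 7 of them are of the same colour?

The 7 colours are the holes; the ribbons drawn are the pigeons.
To avoid 7 of any one colour, the worst case takes at most 6 of each colour, or every ribbon of a colour that has fewer than 6.
That gives 2 + 3 + 6 + 6 + 1 + 2 + 6 = 26 ribbons with no colour reaching 7.
The next ribbon forces some colour to 7, so 26 + 1 = 27.

27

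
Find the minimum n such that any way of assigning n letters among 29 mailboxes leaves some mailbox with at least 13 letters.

349

With 348 letters one could put exactly 12 in each of the 29 mailboxes, and no mailbox would reach 13.
One more letter must land in a mailbox that already has 12, giving it 13.
So 29 × 12 + 1 = 349 letters are required.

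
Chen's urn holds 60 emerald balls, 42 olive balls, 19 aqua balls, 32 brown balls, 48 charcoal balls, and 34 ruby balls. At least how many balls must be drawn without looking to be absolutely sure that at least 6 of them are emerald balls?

In the worst case for collecting emerald balls, every non-emerald ball comes out first.
There are 42 + 19 + 32 + 48 + 34 = 175 non-emerald balls altogether.
After those, each further ball must be emerald, so 175 + 6 = 181 draws guarantee 6 emerald balls.

181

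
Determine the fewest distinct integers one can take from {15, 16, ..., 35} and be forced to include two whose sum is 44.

15

Group the elements by complementary pair {x, 44−x}: {15,29}, {16,28}, {17,27}, …, giving 7 two-element pairs; the single value 22 (it cannot pair with itself since the integers are distinct); and 6 integers whose partner 44−x falls outside [15,35].
Treating each of those 14 groups as a pigeonhole, one can pick one integer per group — 14 integers — with no two summing to 44.
The 15th integer lands in an occupied pair, forcing a sum of 44.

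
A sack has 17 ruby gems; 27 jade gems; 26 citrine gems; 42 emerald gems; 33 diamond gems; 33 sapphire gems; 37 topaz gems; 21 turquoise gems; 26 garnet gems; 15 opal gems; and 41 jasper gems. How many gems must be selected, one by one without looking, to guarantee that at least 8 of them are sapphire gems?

In the worst case for collecting sapphire gems, every non-sapphire gem comes out first.
There are 17 + 27 + 26 + 42 + 33 + 37 + 21 + 26 + 15 + 41 = 285 non-sapphire gems altogether.
After those, each further gem must be sapphire, so 285 + 8 = 293 draws guarantee 8 sapphire gems.

293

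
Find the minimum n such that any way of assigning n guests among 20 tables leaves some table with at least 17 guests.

With 320 guests one could put exactly 16 in each of the 20 tables, and no table would reach 17.
Pigeonhole: one more guest must land in a table that already has 16, giving it 17.
So 20 × 16 + 1 = 321 guests are required.

321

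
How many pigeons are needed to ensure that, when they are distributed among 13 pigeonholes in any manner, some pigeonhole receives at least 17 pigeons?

With 208 pigeons one could put exactly 16 in each of the 13 pigeonholes, and no pigeonhole would reach 17.
One more pigeon must land in a pigeonhole that already has 16, giving it 17.
So 13 × 16 + 1 = 209 pigeons are required.

209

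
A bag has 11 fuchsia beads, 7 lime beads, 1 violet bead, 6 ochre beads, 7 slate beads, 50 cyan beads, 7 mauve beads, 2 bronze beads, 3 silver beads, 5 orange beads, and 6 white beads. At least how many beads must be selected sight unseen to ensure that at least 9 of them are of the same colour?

61

By the pigeonhole principle, the 11 colours are the holes; the beads drawn are the pigeons.
To avoid 9 of any one colour, the worst case takes at most 8 of each colour, or every bead of a colour that has fewer than 8.
That gives 8 + 7 + 1 + 6 + 7 + 8 + 7 + 2 + 3 + 5 + 6 = 60 beads with no colour reaching 9.
The next bead forces some colour to 9, so 60 + 1 = 61.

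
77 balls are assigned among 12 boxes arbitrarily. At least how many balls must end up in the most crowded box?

By pigeonhole, the 12 boxes are the holes and the 77 balls are the pigeons.
If every box held at most 6 balls, the total would be at most 12 × 6 = 72, which is less than 77.
So some box holds at least ⌈77/12⌉ = 7 balls.

7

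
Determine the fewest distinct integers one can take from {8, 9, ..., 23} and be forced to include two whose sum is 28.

A set avoiding the sum 28 can contain at most one of each pair {x, 28−x}, plus the 4 elements whose complement lies outside the range or equal to its own complement.
The integers 14, …, 23 (10 of them) are such a set: any two sum to at least 14+15 = 29 > 28.
Pigeonhole: any 11th integer completes one of the 6 pairs, so 11 choices force a sum of 28.

11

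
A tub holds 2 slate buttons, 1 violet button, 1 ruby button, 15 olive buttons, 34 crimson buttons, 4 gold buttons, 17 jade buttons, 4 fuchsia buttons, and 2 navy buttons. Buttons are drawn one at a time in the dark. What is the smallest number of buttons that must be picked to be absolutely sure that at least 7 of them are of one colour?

The 9 colours are the holes; the buttons drawn are the pigeons.
To avoid 7 of any one colour, the worst case takes at most 6 of each colour, or every button of a colour that has fewer than 6.
That gives 2 + 1 + 1 + 6 + 6 + 4 + 6 + 4 + 2 = 32 buttons with no colour reaching 7.
The next button forces some colour to 7, so 32 + 1 = 33.

33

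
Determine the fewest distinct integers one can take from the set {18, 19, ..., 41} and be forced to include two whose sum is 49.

A set avoiding the sum 49 can contain at most one of each pair {x, 49−x}, plus the 10 elements whose complement lies outside the range.
The integers 25, …, 41 (17 of them) are such a set: any two sum to at least 25+26 = 51 > 49.
Any 18th integer completes one of the 7 pairs, so 18 choices force a sum of 49.

18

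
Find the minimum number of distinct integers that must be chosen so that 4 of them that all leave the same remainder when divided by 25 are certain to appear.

The 25 residue classes mod 25 are the pigeonholes.
With 75 integers one could put 3 in each residue class and have no class reach 4.
The 76th integer pushes some class to 4, so 25·3 + 1 = 76.

76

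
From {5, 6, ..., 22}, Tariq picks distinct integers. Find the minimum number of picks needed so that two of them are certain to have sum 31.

12

Group the elements by complementary pair {x, 31−x}: {9,22}, {10,21}, {11,20}, …, giving 7 two-element pairs and 4 integers whose partner 31−x falls outside [5,22].
Pigeonhole: treating each of those 11 groups as a pigeonhole, one can pick one integer per group — 11 integers — with no two summing to 31.
The 12th integer lands in an occupied pair, forcing a sum of 31.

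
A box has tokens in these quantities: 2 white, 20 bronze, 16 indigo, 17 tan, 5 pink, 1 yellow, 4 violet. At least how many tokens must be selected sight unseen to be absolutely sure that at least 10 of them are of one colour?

By the pigeonhole principle, the 7 colours are the holes; the tokens drawn are the pigeons.
To avoid 10 of any one colour, the worst case takes at most 9 of each colour, or every token of a colour that has fewer than 9.
That gives 2 + 9 + 9 + 9 + 5 + 1 + 4 = 39 tokens with no colour reaching 10.
The next token forces some colour to 10, so 39 + 1 = 40.

40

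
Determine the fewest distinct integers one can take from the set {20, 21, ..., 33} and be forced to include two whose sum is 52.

9

A set avoiding the sum 52 can contain at most one of each pair {x, 52−x}, plus the 2 elements whose complement lies outside the range or equal to its own complement.
The integers 26, …, 33 (8 of them) are such a set: any two sum to at least 26+27 = 53 > 52.
Any 9th integer completes one of the 6 pairs, so 9 choices force a sum of 52.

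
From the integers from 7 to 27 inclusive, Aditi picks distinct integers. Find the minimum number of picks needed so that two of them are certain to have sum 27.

Two chosen integers sum to 27 exactly when both halves of some pair {x, 27−x} with 7 ≤ x ≤ 27−x ≤ 20 are chosen — 7 such pairs.
The remaining 7 elements (those with no distinct partner in range) can never complete a 27-sum, so the worst case takes all of them and one from each pair: 7 + 7 = 14.
Pigeonhole: the 15th integer has to be the second member of some pair, so 14 + 1 = 15.

15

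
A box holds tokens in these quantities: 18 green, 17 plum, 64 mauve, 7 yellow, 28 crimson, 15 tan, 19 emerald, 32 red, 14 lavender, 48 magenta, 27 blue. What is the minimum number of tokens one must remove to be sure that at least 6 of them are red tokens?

In the worst case for collecting red tokens, every non-red token comes out first.
There are 18 + 17 + 64 + 7 + 28 + 15 + 19 + 14 + 48 + 27 = 257 non-red tokens altogether.
After those, each further token must be red, so 257 + 6 = 263 draws guarantee 6 red tokens.

263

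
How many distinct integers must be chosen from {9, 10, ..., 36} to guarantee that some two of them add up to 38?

Group the elements by complementary pair {x, 38−x}: {9,29}, {10,28}, {11,27}, …, giving 10 two-element pairs, the single value 19 (it cannot pair with itself since the integers are distinct), and 7 integers whose partner 38−x falls outside [9,36].
Treating each of those 18 groups as a pigeonhole, one can pick one integer per group — 18 integers — with no two summing to 38.
The 19th integer lands in an occupied pair, forcing a sum of 38.

19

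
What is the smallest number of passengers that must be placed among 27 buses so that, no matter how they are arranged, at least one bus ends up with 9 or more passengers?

With 216 passengers one could put exactly 8 in each of the 27 buses, and no bus would reach 9.
One more passenger must land in a bus that already has 8, giving it 9.
So 27 × 8 + 1 = 217 passengers are required.

217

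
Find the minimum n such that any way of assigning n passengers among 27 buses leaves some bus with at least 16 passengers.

With 405 passengers one could put exactly 15 in each of the 27 buses, and no bus would reach 16.
One more passenger must land in a bus that already has 15, giving it 16.
So 27 × 15 + 1 = 406 passengers are required.

406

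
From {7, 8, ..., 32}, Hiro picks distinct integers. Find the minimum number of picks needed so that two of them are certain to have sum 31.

18

Group the elements by complementary pair {x, 31−x}: {7,24}, {8,23}, {9,22}, …, giving 9 two-element pairs and 8 integers whose partner 31−x falls outside [7,32].
By the pigeonhole principle, treating each of those 17 groups as a pigeonhole, one can pick one integer per group — 17 integers — with no two summing to 31.
The 18th integer lands in an occupied pair, forcing a sum of 31.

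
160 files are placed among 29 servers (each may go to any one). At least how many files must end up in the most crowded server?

The 29 servers are the holes and the 160 files are the pigeons.
If every server held at most 5 files, the total would be at most 29 × 5 = 145, which is less than 160.
So some server holds at least ⌈160/29⌉ = 6 files.

6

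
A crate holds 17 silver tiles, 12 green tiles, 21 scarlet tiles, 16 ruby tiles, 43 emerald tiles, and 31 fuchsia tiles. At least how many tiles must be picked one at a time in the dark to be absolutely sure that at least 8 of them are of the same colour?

43

Pigeonhole: the 6 colours are the holes; the tiles drawn are the pigeons.
To avoid 8 of any one colour, the worst case takes at most 7 of each colour.
That gives 7 + 7 + 7 + 7 + 7 + 7 = 42 tiles with no colour reaching 8.
The next tile forces some colour to 8, so 42 + 1 = 43.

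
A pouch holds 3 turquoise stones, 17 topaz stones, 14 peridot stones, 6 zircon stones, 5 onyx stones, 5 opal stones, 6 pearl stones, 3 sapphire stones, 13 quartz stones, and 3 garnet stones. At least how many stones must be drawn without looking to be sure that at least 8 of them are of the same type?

53

The 10 types are the holes; the stones drawn are the pigeons.
To avoid 8 of any one type, the worst case takes at most 7 of each type, or every stone of a type that has fewer than 7.
That gives 3 + 7 + 7 + 6 + 5 + 5 + 6 + 3 + 7 + 3 = 52 stones with no type reaching 8.
The next stone forces some type to 8, so 52 + 1 = 53.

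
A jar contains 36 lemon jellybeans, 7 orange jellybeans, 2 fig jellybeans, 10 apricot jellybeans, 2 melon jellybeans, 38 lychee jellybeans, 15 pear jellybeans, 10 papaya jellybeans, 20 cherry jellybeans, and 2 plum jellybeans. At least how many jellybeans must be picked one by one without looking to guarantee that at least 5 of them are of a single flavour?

By the pigeonhole principle, the 10 flavours are the holes; the jellybeans drawn are the pigeons.
To avoid 5 of any one flavour, the worst case takes at most 4 of each flavour, or every jellybean of a flavour that has fewer than 4.
That gives 4 + 4 + 2 + 4 + 2 + 4 + 4 + 4 + 4 + 2 = 34 jellybeans with no flavour reaching 5.
The next jellybean forces some flavour to 5, so 34 + 1 = 35.

35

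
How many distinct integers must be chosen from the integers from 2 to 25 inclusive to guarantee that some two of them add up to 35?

17

Two chosen integers sum to 35 exactly when both halves of some pair {x, 35−x} with 10 ≤ x ≤ 35−x ≤ 25 are chosen — 8 such pairs.
The remaining 8 elements (those with no distinct partner in range) can never complete a 35-sum, so the worst case takes all of them and one from each pair: 8 + 8 = 16.
By pigeonhole, the 17th integer has to be the second member of some pair, so 16 + 1 = 17.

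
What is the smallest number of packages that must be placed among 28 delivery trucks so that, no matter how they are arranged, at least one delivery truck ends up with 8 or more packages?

With 196 packages one could put exactly 7 in each of the 28 delivery trucks, and no delivery truck would reach 8.
By pigeonhole, one more package must land in a delivery truck that already has 7, giving it 8.
So 28 × 7 + 1 = 197 packages are required.

197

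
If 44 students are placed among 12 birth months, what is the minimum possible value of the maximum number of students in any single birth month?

4

The 12 birth months are the holes and the 44 students are the pigeons.
If every birth month held at most 3 students, the total would be at most 12 × 3 = 36, which is less than 44.
So some birth month holds at least ⌈44/12⌉ = 4 students.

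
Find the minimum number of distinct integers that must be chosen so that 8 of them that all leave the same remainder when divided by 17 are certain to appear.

The 17 residue classes mod 17 are the pigeonholes.
With 119 integers one could put 7 in each residue class and have no class reach 8.
The 120th integer pushes some class to 8, so 17·7 + 1 = 120.

120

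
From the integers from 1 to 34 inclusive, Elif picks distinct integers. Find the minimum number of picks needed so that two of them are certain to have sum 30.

Two chosen integers sum to 30 exactly when both halves of some pair {x, 30−x} with 1 ≤ x ≤ 30−x ≤ 29 are chosen — 14 such pairs.
The remaining 6 elements (those with no distinct partner in range) can never complete a 30-sum, so the worst case takes all of them and one from each pair: 6 + 14 = 20.
The 21st integer has to be the second member of some pair, so 20 + 1 = 21.

21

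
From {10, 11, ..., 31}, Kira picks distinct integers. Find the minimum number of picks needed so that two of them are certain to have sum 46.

15

Group the elements by complementary pair {x, 46−x}: {15,31}, {16,30}, {17,29}, …, giving 8 two-element pairs, the single value 23 (it cannot pair with itself since the integers are distinct), and 5 integers whose partner 46−x falls outside [10,31].
Treating each of those 14 groups as a pigeonhole, one can pick one integer per group — 14 integers — with no two summing to 46.
The 15th integer lands in an occupied pair, forcing a sum of 46.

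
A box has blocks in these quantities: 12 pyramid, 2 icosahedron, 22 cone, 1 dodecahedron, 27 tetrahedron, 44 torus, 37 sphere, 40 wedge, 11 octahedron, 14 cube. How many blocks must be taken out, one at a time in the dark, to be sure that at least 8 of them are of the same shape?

60

An adversary could hand out at most 7 blocks per shape (icosahedron, dodecahedron run out sooner): 7 + 2 + 7 + 1 + 7 + 7 + 7 + 7 + 7 + 7 = 59 blocks and still no shape has 8.
Pigeonhole: one more block lands in a shape already at 7, so 60 draws are enough and 59 are not.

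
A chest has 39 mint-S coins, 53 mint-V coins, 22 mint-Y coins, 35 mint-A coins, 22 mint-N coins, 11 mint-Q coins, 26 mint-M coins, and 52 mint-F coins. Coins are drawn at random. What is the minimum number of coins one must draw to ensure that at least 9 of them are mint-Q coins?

In the worst case for collecting mint-Q coins, every non-mint-Q coin comes out first.
There are 39 + 53 + 22 + 35 + 22 + 26 + 52 = 249 non-mint-Q coins altogether.
After those, each further coin must be mint-Q, so 249 + 9 = 258 draws guarantee 9 mint-Q coins.

258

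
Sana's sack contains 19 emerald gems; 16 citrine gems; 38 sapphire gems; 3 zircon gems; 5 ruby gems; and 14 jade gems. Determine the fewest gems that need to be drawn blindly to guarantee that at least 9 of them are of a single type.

An adversary could hand out at most 8 gems per type (zircon, ruby run out sooner): 8 + 8 + 8 + 3 + 5 + 8 = 40 gems and still no type has 9.
One more gem lands in a type already at 8, so 41 draws are enough and 40 are not.

41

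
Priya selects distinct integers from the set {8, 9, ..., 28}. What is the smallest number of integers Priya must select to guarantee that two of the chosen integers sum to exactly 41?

Group the elements by complementary pair {x, 41−x}: {13,28}, {14,27}, {15,26}, …, giving 8 two-element pairs and 5 integers whose partner 41−x falls outside [8,28].
By the pigeonhole principle, treating each of those 13 groups as a pigeonhole, one can pick one integer per group — 13 integers — with no two summing to 41.
The 14th integer lands in an occupied pair, forcing a sum of 41.

14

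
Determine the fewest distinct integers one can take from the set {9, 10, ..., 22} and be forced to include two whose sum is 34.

10

A set avoiding the sum 34 can contain at most one of each pair {x, 34−x}, plus the 4 elements whose complement lies outside the range or equal to its own complement.
The integers 9, …, 17 (9 of them) are such a set: any two sum to at least 9+10 = 19 and at most 16+17 = 33 < 34.
By the pigeonhole principle, any 10th integer completes one of the 5 pairs, so 10 choices force a sum of 34.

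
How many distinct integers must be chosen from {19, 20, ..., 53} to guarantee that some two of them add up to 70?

Two chosen integers sum to 70 exactly when both halves of some pair {x, 70−x} with 19 ≤ x ≤ 70−x ≤ 51 are chosen — 16 such pairs.
The remaining 3 elements (those with no distinct partner in range) can never complete a 70-sum, so the worst case takes all of them and one from each pair: 3 + 16 = 19.
The 20th integer has to be the second member of some pair, so 19 + 1 = 20.

20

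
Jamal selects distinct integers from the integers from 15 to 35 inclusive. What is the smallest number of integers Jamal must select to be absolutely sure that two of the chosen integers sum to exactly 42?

16

Two chosen integers sum to 42 exactly when both halves of some pair {x, 42−x} with 15 ≤ x ≤ 42−x ≤ 27 are chosen — 6 such pairs.
The remaining 9 elements (those with no distinct partner in range) can never complete a 42-sum, so the worst case takes all of them and one from each pair: 9 + 6 = 15.
By pigeonhole, the 16th integer has to be the second member of some pair, so 15 + 1 = 16.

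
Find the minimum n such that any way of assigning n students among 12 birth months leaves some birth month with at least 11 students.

With 120 students one could put exactly 10 in each of the 12 birth months, and no birth month would reach 11.
One more student must land in a birth month that already has 10, giving it 11.
So 12 × 10 + 1 = 121 students are required.

121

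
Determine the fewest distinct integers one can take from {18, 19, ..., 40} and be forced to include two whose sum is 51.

A set avoiding the sum 51 can contain at most one of each pair {x, 51−x}, plus the 7 elements whose complement lies outside the range.
The integers 26, …, 40 (15 of them) are such a set: any two sum to at least 26+27 = 53 > 51.
By pigeonhole, any 16th integer completes one of the 8 pairs, so 16 choices force a sum of 51.

16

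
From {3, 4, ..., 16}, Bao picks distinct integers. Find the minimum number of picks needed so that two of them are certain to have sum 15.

10

Two chosen integers sum to 15 exactly when both halves of some pair {x, 15−x} with 3 ≤ x ≤ 15−x ≤ 12 are chosen — 5 such pairs.
The remaining 4 elements (those with no distinct partner in range) can never complete a 15-sum, so the worst case takes all of them and one from each pair: 4 + 5 = 9.
Pigeonhole: the 10th integer has to be the second member of some pair, so 9 + 1 = 10.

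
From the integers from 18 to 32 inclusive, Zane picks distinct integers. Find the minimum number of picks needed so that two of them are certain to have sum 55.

11

A set avoiding the sum 55 can contain at most one of each pair {x, 55−x}, plus the 5 elements whose complement lies outside the range.
The integers 18, …, 27 (10 of them) are such a set: any two sum to at least 18+19 = 37 and at most 26+27 = 53 < 55.
By pigeonhole, any 11th integer completes one of the 5 pairs, so 11 choices force a sum of 55.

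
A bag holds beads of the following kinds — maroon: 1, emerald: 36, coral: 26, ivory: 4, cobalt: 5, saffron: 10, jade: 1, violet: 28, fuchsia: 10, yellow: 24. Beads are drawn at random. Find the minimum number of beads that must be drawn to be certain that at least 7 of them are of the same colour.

An adversary could hand out at most 6 beads per colour (4 colours run out sooner): 1 + 6 + 6 + 4 + 5 + 6 + 1 + 6 + 6 + 6 = 47 beads and still no colour has 7.
One more bead lands in a colour already at 6, so 48 draws are enough and 47 are not.

48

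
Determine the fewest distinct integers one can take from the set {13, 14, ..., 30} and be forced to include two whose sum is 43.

10

A set avoiding the sum 43 can contain at most one of each pair {x, 43−x}.
The integers 22, …, 30 (9 of them) are such a set: any two sum to at least 22+23 = 45 > 43.
Any 10th integer completes one of the 9 pairs, so 10 choices force a sum of 43.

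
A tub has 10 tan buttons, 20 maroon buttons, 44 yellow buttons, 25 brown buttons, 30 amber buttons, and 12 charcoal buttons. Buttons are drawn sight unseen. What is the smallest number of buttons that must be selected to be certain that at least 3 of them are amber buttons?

In the worst case for collecting amber buttons, every non-amber button comes out first.
There are 10 + 20 + 44 + 25 + 12 = 111 non-amber buttons altogether.
After those, each further button must be amber, so 111 + 3 = 114 draws guarantee 3 amber buttons.

114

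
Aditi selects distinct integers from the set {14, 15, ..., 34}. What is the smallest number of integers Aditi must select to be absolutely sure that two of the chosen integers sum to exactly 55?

15

Group the elements by complementary pair {x, 55−x}: {21,34}, {22,33}, {23,32}, …, giving 7 two-element pairs and 7 integers whose partner 55−x falls outside [14,34].
By pigeonhole, treating each of those 14 groups as a pigeonhole, one can pick one integer per group — 14 integers — with no two summing to 55.
The 15th integer lands in an occupied pair, forcing a sum of 55.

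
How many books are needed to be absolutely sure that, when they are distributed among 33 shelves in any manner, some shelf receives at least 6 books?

166

With 165 books one could put exactly 5 in each of the 33 shelves, and no shelf would reach 6.
One more book must land in a shelf that already has 5, giving it 6.
So 33 × 5 + 1 = 166 books are required.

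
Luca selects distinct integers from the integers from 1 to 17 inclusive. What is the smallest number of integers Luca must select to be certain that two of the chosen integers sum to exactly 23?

12

Group the elements by complementary pair {x, 23−x}: {6,17}, {7,16}, {8,15}, …, giving 6 two-element pairs and 5 integers whose partner 23−x falls outside [1,17].
Treating each of those 11 groups as a pigeonhole, one can pick one integer per group — 11 integers — with no two summing to 23.
The 12th integer lands in an occupied pair, forcing a sum of 23.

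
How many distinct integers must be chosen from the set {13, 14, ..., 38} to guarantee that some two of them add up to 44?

18

Group the elements by complementary pair {x, 44−x}: {13,31}, {14,30}, {15,29}, …, giving 9 two-element pairs, the single value 22 (it cannot pair with itself since the integers are distinct), and 7 integers whose partner 44−x falls outside [13,38].
Treating each of those 17 groups as a pigeonhole, one can pick one integer per group — 17 integers — with no two summing to 44.
The 18th integer lands in an occupied pair, forcing a sum of 44.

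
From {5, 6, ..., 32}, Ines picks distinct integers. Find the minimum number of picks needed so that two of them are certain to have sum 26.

Group the elements by complementary pair {x, 26−x}: {5,21}, {6,20}, {7,19}, …, giving 8 two-element pairs, the single value 13 (it cannot pair with itself since the integers are distinct), and 11 integers whose partner 26−x falls outside [5,32].
By pigeonhole, treating each of those 20 groups as a pigeonhole, one can pick one integer per group — 20 integers — with no two summing to 26.
The 21st integer lands in an occupied pair, forcing a sum of 26.

21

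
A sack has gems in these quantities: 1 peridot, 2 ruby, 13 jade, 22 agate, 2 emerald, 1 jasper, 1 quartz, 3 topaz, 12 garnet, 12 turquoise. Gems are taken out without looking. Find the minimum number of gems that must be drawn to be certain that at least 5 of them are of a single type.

Pigeonhole: put each drawn gem into a box by type. The largest draw with every box below 5 takes min(count, 4) from each type; types with fewer than 4 contribute all they have.
Σ min(cᵢ, 4) = 1 + 2 + 4 + 4 + 2 + 1 + 1 + 3 + 4 + 4 = 26.
Draw number 26 + 1 = 27 must push one box to 5.

27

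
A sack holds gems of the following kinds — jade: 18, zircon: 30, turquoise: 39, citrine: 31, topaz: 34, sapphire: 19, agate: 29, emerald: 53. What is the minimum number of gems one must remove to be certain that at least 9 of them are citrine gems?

231

In the worst case for collecting citrine gems, every non-citrine gem comes out first.
There are 18 + 30 + 39 + 34 + 19 + 29 + 53 = 222 non-citrine gems altogether.
After those, each further gem must be citrine, so 222 + 9 = 231 draws guarantee 9 citrine gems.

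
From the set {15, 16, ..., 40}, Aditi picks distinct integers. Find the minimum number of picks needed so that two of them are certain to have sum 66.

20

Group the elements by complementary pair {x, 66−x}: {26,40}, {27,39}, {28,38}, …, giving 7 two-element pairs, the single value 33 (it cannot pair with itself since the integers are distinct), and 11 integers whose partner 66−x falls outside [15,40].
Treating each of those 19 groups as a pigeonhole, one can pick one integer per group — 19 integers — with no two summing to 66.
The 20th integer lands in an occupied pair, forcing a sum of 66.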